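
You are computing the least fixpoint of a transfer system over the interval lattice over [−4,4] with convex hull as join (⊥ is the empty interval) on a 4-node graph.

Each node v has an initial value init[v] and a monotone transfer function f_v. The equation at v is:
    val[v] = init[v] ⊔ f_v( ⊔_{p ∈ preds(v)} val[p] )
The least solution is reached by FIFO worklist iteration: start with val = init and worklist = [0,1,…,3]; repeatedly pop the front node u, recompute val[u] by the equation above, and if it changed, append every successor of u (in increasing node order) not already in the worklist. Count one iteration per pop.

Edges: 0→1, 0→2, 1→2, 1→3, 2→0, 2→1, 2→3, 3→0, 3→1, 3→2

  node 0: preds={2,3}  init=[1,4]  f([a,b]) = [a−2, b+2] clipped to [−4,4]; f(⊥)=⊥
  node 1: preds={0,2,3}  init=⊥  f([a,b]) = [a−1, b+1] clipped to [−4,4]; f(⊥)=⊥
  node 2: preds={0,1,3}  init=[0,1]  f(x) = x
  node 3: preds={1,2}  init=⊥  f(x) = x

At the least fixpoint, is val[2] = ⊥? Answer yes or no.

Iteration log — 11 steps:
  step 1. node 0  ⊔preds=[0,1]  new=[-2,4]  old=[1,4]  +wl: 
  step 2. node 1  ⊔preds=[-2,4]  new=[-3,4]  old=⊥  +wl: 
  step 3. node 2  ⊔preds=[-3,4]  new=[-3,4]  old=[0,1]  +wl: 0,1
  step 4. node 3  ⊔preds=[-3,4]  new=[-3,4]  old=⊥  +wl: 2
  step 5. node 0  ⊔preds=[-3,4]  new=[-4,4]  old=[-2,4]  +wl: 
  step 6. node 1  ⊔preds=[-4,4]  new=[-4,4]  old=[-3,4]  +wl: 3
  step 7. node 2  ⊔preds=[-4,4]  new=[-4,4]  old=[-3,4]  +wl: 0,1
  step 8. node 3  ⊔preds=[-4,4]  new=[-4,4]  old=[-3,4]  +wl: 2
  step 9. node 0  ⊔preds=[-4,4]  new=[-4,4]  stable
  step 10. node 1  ⊔preds=[-4,4]  new=[-4,4]  stable
  step 11. node 2  ⊔preds=[-4,4]  new=[-4,4]  stable

Least fixpoint reached:
  node 0: [-4,4]
  node 1: [-4,4]
  node 2: [-4,4]
  node 3: [-4,4]

no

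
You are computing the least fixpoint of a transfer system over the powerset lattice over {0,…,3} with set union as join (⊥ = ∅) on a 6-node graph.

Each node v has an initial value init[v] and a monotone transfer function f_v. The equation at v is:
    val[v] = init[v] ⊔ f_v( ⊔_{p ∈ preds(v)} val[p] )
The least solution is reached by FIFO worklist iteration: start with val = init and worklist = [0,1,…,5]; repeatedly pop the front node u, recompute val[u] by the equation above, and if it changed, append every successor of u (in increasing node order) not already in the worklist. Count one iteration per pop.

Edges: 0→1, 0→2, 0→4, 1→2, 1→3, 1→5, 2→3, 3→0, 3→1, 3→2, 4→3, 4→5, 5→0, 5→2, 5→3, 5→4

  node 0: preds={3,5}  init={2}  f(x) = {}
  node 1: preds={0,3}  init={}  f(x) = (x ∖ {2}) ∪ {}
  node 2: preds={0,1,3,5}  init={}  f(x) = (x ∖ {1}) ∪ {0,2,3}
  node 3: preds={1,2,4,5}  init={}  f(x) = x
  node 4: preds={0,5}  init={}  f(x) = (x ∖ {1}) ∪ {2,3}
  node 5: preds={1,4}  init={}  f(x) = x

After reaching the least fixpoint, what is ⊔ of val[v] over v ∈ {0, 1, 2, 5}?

Iteration log — 18 steps:
  step 1. node 0  ⊔preds={}  new={2}  stable
  step 2. node 1  ⊔preds={2}  new={}  stable
  step 3. node 2  ⊔preds={2}  new={0,2,3}  old={}  +wl: 
  step 4. node 3  ⊔preds={0,2,3}  new={0,2,3}  old={}  +wl: 0,1,2
  step 5. node 4  ⊔preds={2}  new={2,3}  old={}  +wl: 3
  step 6. node 5  ⊔preds={2,3}  new={2,3}  old={}  +wl: 4
  step 7. node 0  ⊔preds={0,2,3}  new={2}  stable
  step 8. node 1  ⊔preds={0,2,3}  new={0,3}  old={}  +wl: 5
  step 9. node 2  ⊔preds={0,2,3}  new={0,2,3}  stable
  step 10. node 3  ⊔preds={0,2,3}  new={0,2,3}  stable
  step 11. node 4  ⊔preds={2,3}  new={2,3}  stable
  step 12. node 5  ⊔preds={0,2,3}  new={0,2,3}  old={2,3}  +wl: 0,2,3,4
  step 13. node 0  ⊔preds={0,2,3}  new={2}  stable
  step 14. node 2  ⊔preds={0,2,3}  new={0,2,3}  stable
  step 15. node 3  ⊔preds={0,2,3}  new={0,2,3}  stable
  step 16. node 4  ⊔preds={0,2,3}  new={0,2,3}  old={2,3}  +wl: 3,5
  step 17. node 3  ⊔preds={0,2,3}  new={0,2,3}  stable
  step 18. node 5  ⊔preds={0,2,3}  new={0,2,3}  stable

Least fixpoint reached:
  node 0: {2}
  node 1: {0,3}
  node 2: {0,2,3}
  node 3: {0,2,3}
  node 4: {0,2,3}
  node 5: {0,2,3}

{0,2,3}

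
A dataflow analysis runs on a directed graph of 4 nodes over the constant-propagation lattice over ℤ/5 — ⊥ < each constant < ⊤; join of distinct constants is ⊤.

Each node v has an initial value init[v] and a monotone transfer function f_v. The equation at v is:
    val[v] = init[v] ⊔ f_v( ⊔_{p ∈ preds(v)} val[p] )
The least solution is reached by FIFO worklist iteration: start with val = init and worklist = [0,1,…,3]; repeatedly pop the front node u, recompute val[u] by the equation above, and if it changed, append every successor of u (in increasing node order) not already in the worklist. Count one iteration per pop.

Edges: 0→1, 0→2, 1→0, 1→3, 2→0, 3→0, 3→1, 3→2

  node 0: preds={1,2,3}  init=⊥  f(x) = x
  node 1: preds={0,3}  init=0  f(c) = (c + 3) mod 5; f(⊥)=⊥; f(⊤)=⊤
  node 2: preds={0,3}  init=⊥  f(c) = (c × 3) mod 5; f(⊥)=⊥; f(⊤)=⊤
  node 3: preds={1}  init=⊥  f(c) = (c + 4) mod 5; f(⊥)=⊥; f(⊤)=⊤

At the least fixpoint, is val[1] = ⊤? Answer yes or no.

Trace (8 dequeues):
  [1] u=0 | in 0 | out 0 | prev ⊥ | push {}
  [2] u=1 | in 0 | out ⊤ | prev 0 | push {0}
  [3] u=2 | in 0 | out 0 | prev ⊥ | push {}
  [4] u=3 | in ⊤ | out ⊤ | prev ⊥ | push {1,2}
  [5] u=0 | in ⊤ | out ⊤ | prev 0 | push {}
  [6] u=1 | in ⊤ | out ⊤ | ==
  [7] u=2 | in ⊤ | out ⊤ | prev 0 | push {0}
  [8] u=0 | in ⊤ | out ⊤ | ==

Converged values:
  [0] ⊤
  [1] ⊤
  [2] ⊤
  [3] ⊤

yes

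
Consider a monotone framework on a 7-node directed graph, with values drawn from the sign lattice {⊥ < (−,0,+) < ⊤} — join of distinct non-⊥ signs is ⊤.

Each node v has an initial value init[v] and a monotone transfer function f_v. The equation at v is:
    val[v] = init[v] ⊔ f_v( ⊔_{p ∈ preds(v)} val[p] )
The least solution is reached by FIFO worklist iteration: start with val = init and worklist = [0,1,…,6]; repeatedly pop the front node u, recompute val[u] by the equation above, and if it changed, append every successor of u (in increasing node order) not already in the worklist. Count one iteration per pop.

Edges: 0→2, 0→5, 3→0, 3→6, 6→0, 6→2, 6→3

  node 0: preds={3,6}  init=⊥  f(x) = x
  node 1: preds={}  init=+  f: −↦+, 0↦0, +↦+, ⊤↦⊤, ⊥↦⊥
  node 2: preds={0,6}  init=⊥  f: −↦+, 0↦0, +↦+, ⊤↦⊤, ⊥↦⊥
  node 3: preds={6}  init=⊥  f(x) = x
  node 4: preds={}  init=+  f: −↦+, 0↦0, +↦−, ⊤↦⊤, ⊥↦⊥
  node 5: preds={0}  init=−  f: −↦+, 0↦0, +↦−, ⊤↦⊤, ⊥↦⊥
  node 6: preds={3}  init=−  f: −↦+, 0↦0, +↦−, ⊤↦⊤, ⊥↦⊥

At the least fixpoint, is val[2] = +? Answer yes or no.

Trace (13 dequeues):
  [1] u=0 | in − | out − | prev ⊥ | push {}
  [2] u=1 | in ⊥ | out + | ==
  [3] u=2 | in − | out + | prev ⊥ | push {}
  [4] u=3 | in − | out − | prev ⊥ | push {0}
  [5] u=4 | in ⊥ | out + | ==
  [6] u=5 | in − | out ⊤ | prev − | push {}
  [7] u=6 | in − | out ⊤ | prev − | push {2,3}
  [8] u=0 | in ⊤ | out ⊤ | prev − | push {5}
  [9] u=2 | in ⊤ | out ⊤ | prev + | push {}
  [10] u=3 | in ⊤ | out ⊤ | prev − | push {0,6}
  [11] u=5 | in ⊤ | out ⊤ | ==
  [12] u=0 | in ⊤ | out ⊤ | ==
  [13] u=6 | in ⊤ | out ⊤ | ==

Converged values:
  [0] ⊤
  [1] +
  [2] ⊤
  [3] ⊤
  [4] +
  [5] ⊤
  [6] ⊤

no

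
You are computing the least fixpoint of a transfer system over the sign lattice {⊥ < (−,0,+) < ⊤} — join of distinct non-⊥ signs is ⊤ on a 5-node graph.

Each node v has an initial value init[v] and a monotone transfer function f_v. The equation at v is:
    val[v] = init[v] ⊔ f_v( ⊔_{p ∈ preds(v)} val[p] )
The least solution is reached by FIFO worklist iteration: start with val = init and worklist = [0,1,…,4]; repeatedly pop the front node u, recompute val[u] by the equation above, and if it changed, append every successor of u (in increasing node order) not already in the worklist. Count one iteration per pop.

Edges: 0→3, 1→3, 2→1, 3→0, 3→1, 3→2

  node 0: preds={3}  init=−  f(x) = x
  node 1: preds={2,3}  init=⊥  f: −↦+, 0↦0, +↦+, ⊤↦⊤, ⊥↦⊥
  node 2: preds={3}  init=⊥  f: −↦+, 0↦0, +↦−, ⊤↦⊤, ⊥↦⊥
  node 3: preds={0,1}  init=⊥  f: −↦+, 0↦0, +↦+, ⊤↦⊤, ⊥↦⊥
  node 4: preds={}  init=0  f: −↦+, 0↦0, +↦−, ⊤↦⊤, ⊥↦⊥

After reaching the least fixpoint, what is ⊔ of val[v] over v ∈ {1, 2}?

Trace (14 dequeues):
  [1] u=0 | in ⊥ | out − | ==
  [2] u=1 | in ⊥ | out ⊥ | ==
  [3] u=2 | in ⊥ | out ⊥ | ==
  [4] u=3 | in − | out + | prev ⊥ | push {0,1,2}
  [5] u=4 | in ⊥ | out 0 | ==
  [6] u=0 | in + | out ⊤ | prev − | push {3}
  [7] u=1 | in + | out + | prev ⊥ | push {}
  [8] u=2 | in + | out − | prev ⊥ | push {1}
  [9] u=3 | in ⊤ | out ⊤ | prev + | push {0,2}
  [10] u=1 | in ⊤ | out ⊤ | prev + | push {3}
  [11] u=0 | in ⊤ | out ⊤ | ==
  [12] u=2 | in ⊤ | out ⊤ | prev − | push {1}
  [13] u=3 | in ⊤ | out ⊤ | ==
  [14] u=1 | in ⊤ | out ⊤ | ==

Converged values:
  [0] ⊤
  [1] ⊤
  [2] ⊤
  [3] ⊤
  [4] 0

⊤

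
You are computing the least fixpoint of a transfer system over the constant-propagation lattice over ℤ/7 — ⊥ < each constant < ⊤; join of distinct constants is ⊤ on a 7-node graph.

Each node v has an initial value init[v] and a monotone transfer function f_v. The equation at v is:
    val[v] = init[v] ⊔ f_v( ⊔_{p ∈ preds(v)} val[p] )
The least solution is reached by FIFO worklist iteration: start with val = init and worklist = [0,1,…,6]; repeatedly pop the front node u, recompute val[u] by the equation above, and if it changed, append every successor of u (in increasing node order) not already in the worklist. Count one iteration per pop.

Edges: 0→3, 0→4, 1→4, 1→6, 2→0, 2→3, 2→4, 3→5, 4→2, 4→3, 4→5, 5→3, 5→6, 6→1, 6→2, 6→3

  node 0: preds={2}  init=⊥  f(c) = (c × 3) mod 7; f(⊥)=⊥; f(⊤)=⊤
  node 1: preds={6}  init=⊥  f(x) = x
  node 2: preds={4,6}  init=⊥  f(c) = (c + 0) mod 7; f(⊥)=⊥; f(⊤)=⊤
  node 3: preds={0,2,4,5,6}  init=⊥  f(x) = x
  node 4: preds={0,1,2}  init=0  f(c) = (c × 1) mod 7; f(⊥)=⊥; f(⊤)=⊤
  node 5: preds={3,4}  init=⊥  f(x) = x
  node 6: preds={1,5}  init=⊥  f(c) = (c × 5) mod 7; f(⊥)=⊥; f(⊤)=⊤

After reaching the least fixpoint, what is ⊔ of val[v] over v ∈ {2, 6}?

0

Trace (13 dequeues):
  [1] u=0 | in ⊥ | out ⊥ | ==
  [2] u=1 | in ⊥ | out ⊥ | ==
  [3] u=2 | in 0 | out 0 | prev ⊥ | push {0}
  [4] u=3 | in 0 | out 0 | prev ⊥ | push {}
  [5] u=4 | in 0 | out 0 | ==
  [6] u=5 | in 0 | out 0 | prev ⊥ | push {3}
  [7] u=6 | in 0 | out 0 | prev ⊥ | push {1,2}
  [8] u=0 | in 0 | out 0 | prev ⊥ | push {4}
  [9] u=3 | in 0 | out 0 | ==
  [10] u=1 | in 0 | out 0 | prev ⊥ | push {6}
  [11] u=2 | in 0 | out 0 | ==
  [12] u=4 | in 0 | out 0 | ==
  [13] u=6 | in 0 | out 0 | ==

Converged values:
  [0] 0
  [1] 0
  [2] 0
  [3] 0
  [4] 0
  [5] 0
  [6] 0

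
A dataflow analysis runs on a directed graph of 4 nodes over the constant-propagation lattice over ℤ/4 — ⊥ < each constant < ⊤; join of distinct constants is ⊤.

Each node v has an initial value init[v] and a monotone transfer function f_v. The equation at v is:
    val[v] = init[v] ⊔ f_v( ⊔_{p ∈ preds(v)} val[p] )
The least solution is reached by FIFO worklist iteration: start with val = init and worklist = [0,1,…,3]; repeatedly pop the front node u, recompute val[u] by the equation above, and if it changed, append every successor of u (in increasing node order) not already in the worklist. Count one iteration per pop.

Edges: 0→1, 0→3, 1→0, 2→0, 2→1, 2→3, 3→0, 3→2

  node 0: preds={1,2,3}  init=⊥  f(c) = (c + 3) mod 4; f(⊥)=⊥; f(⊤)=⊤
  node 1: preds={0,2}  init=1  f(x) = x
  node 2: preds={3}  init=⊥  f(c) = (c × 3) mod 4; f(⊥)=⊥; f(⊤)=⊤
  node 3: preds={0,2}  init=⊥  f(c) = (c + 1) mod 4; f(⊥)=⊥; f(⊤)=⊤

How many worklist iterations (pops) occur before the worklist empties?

13

Worklist (13 pops):
  #1 pop 0: in=1 → 0 (was ⊥); enqueue []
  #2 pop 1: in=0 → ⊤ (was 1); enqueue [0]
  #3 pop 2: in=⊥ → ⊥ (no change)
  #4 pop 3: in=0 → 1 (was ⊥); enqueue [2]
  #5 pop 0: in=⊤ → ⊤ (was 0); enqueue [1,3]
  #6 pop 2: in=1 → 3 (was ⊥); enqueue [0]
  #7 pop 1: in=⊤ → ⊤ (no change)
  #8 pop 3: in=⊤ → ⊤ (was 1); enqueue [2]
  #9 pop 0: in=⊤ → ⊤ (no change)
  #10 pop 2: in=⊤ → ⊤ (was 3); enqueue [0,1,3]
  #11 pop 0: in=⊤ → ⊤ (no change)
  #12 pop 1: in=⊤ → ⊤ (no change)
  #13 pop 3: in=⊤ → ⊤ (no change)

Fixpoint:
  val[0] = ⊤
  val[1] = ⊤
  val[2] = ⊤
  val[3] = ⊤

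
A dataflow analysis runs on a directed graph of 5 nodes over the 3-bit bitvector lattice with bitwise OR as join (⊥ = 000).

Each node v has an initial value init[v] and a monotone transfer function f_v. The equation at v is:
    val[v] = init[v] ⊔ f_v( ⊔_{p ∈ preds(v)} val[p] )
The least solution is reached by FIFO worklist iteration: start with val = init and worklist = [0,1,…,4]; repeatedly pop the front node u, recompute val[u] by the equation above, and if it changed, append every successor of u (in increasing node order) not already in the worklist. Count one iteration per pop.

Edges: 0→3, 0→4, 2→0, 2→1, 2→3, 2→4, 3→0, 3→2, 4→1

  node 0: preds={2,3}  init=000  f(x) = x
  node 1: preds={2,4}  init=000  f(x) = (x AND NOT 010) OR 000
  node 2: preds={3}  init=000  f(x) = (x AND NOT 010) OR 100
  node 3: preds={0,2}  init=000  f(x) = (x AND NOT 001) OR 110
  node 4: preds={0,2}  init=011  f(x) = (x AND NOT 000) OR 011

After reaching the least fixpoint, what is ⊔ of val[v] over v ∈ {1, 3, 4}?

Iteration log — 10 steps:
  step 1. node 0  ⊔preds=000  new=000  stable
  step 2. node 1  ⊔preds=011  new=001  old=000  +wl: 
  step 3. node 2  ⊔preds=000  new=100  old=000  +wl: 0,1
  step 4. node 3  ⊔preds=100  new=110  old=000  +wl: 2
  step 5. node 4  ⊔preds=100  new=111  old=011  +wl: 
  step 6. node 0  ⊔preds=110  new=110  old=000  +wl: 3,4
  step 7. node 1  ⊔preds=111  new=101  old=001  +wl: 
  step 8. node 2  ⊔preds=110  new=100  stable
  step 9. node 3  ⊔preds=110  new=110  stable
  step 10. node 4  ⊔preds=110  new=111  stable

Least fixpoint reached:
  node 0: 110
  node 1: 101
  node 2: 100
  node 3: 110
  node 4: 111

111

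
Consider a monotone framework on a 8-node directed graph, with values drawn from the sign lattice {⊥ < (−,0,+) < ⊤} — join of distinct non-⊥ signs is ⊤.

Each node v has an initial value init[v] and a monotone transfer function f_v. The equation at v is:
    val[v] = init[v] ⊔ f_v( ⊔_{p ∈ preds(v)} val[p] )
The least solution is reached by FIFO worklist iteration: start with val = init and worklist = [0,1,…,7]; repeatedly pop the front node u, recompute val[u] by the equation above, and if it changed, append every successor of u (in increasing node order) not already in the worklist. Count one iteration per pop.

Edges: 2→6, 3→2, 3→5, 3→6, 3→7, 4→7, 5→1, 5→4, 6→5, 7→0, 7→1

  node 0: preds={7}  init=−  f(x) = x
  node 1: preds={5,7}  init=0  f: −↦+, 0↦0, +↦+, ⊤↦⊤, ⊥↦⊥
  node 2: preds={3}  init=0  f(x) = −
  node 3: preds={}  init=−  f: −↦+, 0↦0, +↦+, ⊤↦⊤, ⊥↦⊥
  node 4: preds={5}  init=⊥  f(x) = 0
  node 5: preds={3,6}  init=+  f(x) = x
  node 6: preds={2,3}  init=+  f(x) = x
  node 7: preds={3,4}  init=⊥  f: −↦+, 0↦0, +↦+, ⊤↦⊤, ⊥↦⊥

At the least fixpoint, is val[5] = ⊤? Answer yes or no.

yes

Iteration log — 12 steps:
  step 1. node 0  ⊔preds=⊥  new=−  stable
  step 2. node 1  ⊔preds=+  new=⊤  old=0  +wl: 
  step 3. node 2  ⊔preds=−  new=⊤  old=0  +wl: 
  step 4. node 3  ⊔preds=⊥  new=−  stable
  step 5. node 4  ⊔preds=+  new=0  old=⊥  +wl: 
  step 6. node 5  ⊔preds=⊤  new=⊤  old=+  +wl: 1,4
  step 7. node 6  ⊔preds=⊤  new=⊤  old=+  +wl: 5
  step 8. node 7  ⊔preds=⊤  new=⊤  old=⊥  +wl: 0
  step 9. node 1  ⊔preds=⊤  new=⊤  stable
  step 10. node 4  ⊔preds=⊤  new=0  stable
  step 11. node 5  ⊔preds=⊤  new=⊤  stable
  step 12. node 0  ⊔preds=⊤  new=⊤  old=−  +wl: 

Least fixpoint reached:
  node 0: ⊤
  node 1: ⊤
  node 2: ⊤
  node 3: −
  node 4: 0
  node 5: ⊤
  node 6: ⊤
  node 7: ⊤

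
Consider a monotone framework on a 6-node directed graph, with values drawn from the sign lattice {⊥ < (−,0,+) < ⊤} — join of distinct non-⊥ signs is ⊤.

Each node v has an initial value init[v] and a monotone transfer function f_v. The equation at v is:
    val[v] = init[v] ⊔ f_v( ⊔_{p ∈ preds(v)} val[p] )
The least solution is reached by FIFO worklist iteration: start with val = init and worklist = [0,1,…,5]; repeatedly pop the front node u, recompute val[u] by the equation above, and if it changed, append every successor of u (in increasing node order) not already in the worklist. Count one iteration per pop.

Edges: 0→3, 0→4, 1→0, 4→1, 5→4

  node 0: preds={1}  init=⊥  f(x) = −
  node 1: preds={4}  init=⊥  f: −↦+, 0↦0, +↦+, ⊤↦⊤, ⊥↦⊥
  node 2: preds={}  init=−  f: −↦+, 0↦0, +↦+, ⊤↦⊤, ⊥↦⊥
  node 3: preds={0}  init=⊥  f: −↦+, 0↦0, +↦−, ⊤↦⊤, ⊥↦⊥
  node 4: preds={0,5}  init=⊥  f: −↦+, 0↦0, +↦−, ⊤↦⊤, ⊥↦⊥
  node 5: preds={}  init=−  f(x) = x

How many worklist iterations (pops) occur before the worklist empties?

Worklist (8 pops):
  #1 pop 0: in=⊥ → − (was ⊥); enqueue []
  #2 pop 1: in=⊥ → ⊥ (no change)
  #3 pop 2: in=⊥ → − (no change)
  #4 pop 3: in=− → + (was ⊥); enqueue []
  #5 pop 4: in=− → + (was ⊥); enqueue [1]
  #6 pop 5: in=⊥ → − (no change)
  #7 pop 1: in=+ → + (was ⊥); enqueue [0]
  #8 pop 0: in=+ → − (no change)

Fixpoint:
  val[0] = −
  val[1] = +
  val[2] = −
  val[3] = +
  val[4] = +
  val[5] = −

8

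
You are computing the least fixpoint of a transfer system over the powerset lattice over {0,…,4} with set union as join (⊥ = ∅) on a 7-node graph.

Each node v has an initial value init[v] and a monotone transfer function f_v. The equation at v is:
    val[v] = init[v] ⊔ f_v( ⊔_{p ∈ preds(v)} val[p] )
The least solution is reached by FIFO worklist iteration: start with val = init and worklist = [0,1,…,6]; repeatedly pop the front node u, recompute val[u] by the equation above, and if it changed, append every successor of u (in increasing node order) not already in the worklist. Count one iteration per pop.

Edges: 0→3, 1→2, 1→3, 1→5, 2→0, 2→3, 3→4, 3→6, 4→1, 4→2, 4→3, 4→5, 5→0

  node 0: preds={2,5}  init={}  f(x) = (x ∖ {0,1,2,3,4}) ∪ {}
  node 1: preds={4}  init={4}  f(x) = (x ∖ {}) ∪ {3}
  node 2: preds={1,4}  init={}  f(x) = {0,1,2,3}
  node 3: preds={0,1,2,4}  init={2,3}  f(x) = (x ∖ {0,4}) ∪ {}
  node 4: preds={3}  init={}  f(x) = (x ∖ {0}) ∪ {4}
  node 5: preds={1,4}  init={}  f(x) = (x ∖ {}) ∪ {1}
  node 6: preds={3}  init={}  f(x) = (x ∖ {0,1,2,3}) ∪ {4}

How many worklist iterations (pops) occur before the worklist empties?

Iteration log — 12 steps:
  step 1. node 0  ⊔preds={}  new={}  stable
  step 2. node 1  ⊔preds={}  new={3,4}  old={4}  +wl: 
  step 3. node 2  ⊔preds={3,4}  new={0,1,2,3}  old={}  +wl: 0
  step 4. node 3  ⊔preds={0,1,2,3,4}  new={1,2,3}  old={2,3}  +wl: 
  step 5. node 4  ⊔preds={1,2,3}  new={1,2,3,4}  old={}  +wl: 1,2,3
  step 6. node 5  ⊔preds={1,2,3,4}  new={1,2,3,4}  old={}  +wl: 
  step 7. node 6  ⊔preds={1,2,3}  new={4}  old={}  +wl: 
  step 8. node 0  ⊔preds={0,1,2,3,4}  new={}  stable
  step 9. node 1  ⊔preds={1,2,3,4}  new={1,2,3,4}  old={3,4}  +wl: 5
  step 10. node 2  ⊔preds={1,2,3,4}  new={0,1,2,3}  stable
  step 11. node 3  ⊔preds={0,1,2,3,4}  new={1,2,3}  stable
  step 12. node 5  ⊔preds={1,2,3,4}  new={1,2,3,4}  stable

Least fixpoint reached:
  node 0: {}
  node 1: {1,2,3,4}
  node 2: {0,1,2,3}
  node 3: {1,2,3}
  node 4: {1,2,3,4}
  node 5: {1,2,3,4}
  node 6: {4}

12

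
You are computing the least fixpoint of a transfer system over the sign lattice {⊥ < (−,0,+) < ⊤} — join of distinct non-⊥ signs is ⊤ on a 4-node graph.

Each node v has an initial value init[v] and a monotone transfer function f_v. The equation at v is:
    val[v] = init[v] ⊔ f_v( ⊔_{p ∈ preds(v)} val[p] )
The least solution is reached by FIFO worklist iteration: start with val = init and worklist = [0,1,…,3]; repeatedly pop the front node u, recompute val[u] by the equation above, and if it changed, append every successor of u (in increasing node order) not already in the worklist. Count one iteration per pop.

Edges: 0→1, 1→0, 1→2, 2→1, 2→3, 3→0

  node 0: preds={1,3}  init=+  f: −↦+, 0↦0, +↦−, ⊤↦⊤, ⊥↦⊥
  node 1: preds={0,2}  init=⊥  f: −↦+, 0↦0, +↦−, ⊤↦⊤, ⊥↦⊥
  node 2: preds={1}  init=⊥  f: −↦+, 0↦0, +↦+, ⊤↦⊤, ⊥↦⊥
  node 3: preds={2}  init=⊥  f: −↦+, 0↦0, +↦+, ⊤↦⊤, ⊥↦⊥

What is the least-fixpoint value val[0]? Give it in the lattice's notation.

⊤

Iteration log — 11 steps:
  step 1. node 0  ⊔preds=⊥  new=+  stable
  step 2. node 1  ⊔preds=+  new=−  old=⊥  +wl: 0
  step 3. node 2  ⊔preds=−  new=+  old=⊥  +wl: 1
  step 4. node 3  ⊔preds=+  new=+  old=⊥  +wl: 
  step 5. node 0  ⊔preds=⊤  new=⊤  old=+  +wl: 
  step 6. node 1  ⊔preds=⊤  new=⊤  old=−  +wl: 0,2
  step 7. node 0  ⊔preds=⊤  new=⊤  stable
  step 8. node 2  ⊔preds=⊤  new=⊤  old=+  +wl: 1,3
  step 9. node 1  ⊔preds=⊤  new=⊤  stable
  step 10. node 3  ⊔preds=⊤  new=⊤  old=+  +wl: 0
  step 11. node 0  ⊔preds=⊤  new=⊤  stable

Least fixpoint reached:
  node 0: ⊤
  node 1: ⊤
  node 2: ⊤
  node 3: ⊤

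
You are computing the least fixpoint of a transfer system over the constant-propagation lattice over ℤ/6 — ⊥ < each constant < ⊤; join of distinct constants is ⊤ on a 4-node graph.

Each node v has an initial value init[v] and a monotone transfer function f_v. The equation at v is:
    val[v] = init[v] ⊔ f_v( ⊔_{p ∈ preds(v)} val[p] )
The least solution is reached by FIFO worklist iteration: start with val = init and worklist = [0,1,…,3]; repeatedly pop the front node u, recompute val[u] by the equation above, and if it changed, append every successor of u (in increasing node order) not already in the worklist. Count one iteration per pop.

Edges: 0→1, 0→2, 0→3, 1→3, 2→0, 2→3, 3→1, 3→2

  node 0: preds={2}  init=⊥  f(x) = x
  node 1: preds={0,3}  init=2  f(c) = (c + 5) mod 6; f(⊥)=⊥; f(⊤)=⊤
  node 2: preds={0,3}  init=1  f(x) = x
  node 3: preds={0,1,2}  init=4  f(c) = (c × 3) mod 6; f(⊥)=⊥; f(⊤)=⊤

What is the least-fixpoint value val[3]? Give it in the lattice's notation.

Worklist (8 pops):
  #1 pop 0: in=1 → 1 (was ⊥); enqueue []
  #2 pop 1: in=⊤ → ⊤ (was 2); enqueue []
  #3 pop 2: in=⊤ → ⊤ (was 1); enqueue [0]
  #4 pop 3: in=⊤ → ⊤ (was 4); enqueue [1,2]
  #5 pop 0: in=⊤ → ⊤ (was 1); enqueue [3]
  #6 pop 1: in=⊤ → ⊤ (no change)
  #7 pop 2: in=⊤ → ⊤ (no change)
  #8 pop 3: in=⊤ → ⊤ (no change)

Fixpoint:
  val[0] = ⊤
  val[1] = ⊤
  val[2] = ⊤
  val[3] = ⊤

⊤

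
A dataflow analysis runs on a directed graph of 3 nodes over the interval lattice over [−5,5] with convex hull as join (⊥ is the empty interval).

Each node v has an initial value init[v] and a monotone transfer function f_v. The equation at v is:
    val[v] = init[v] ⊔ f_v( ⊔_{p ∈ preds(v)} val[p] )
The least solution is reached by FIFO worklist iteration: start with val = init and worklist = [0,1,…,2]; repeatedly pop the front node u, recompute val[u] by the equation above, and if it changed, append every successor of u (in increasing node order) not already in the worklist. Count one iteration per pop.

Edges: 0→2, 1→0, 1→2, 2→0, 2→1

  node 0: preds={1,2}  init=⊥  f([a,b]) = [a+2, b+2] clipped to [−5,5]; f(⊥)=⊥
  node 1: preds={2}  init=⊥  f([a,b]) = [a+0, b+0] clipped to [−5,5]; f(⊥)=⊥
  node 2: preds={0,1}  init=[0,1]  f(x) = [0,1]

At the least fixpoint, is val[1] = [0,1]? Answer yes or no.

yes

Trace (4 dequeues):
  [1] u=0 | in [0,1] | out [2,3] | prev ⊥ | push {}
  [2] u=1 | in [0,1] | out [0,1] | prev ⊥ | push {0}
  [3] u=2 | in [0,3] | out [0,1] | ==
  [4] u=0 | in [0,1] | out [2,3] | ==

Converged values:
  [0] [2,3]
  [1] [0,1]
  [2] [0,1]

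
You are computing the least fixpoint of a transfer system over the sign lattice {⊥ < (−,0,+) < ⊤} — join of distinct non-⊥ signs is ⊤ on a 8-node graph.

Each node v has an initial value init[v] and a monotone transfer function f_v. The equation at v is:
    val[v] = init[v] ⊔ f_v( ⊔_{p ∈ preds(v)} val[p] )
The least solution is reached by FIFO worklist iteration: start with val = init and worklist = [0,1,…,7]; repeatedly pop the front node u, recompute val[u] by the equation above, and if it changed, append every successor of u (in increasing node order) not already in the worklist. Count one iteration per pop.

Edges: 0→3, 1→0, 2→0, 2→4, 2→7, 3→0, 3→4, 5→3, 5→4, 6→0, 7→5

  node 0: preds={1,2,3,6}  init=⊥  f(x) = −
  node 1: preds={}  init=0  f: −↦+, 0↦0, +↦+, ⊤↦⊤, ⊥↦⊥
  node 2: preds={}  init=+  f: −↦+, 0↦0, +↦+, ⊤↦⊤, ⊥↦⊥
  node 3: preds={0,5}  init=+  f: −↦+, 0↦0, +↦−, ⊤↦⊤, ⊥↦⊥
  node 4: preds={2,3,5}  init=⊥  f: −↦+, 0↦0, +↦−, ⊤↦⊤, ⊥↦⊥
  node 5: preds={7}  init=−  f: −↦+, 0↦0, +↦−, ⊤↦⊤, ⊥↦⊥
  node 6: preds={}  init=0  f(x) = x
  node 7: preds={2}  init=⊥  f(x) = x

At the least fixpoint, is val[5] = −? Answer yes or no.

yes

Worklist (9 pops):
  #1 pop 0: in=⊤ → − (was ⊥); enqueue []
  #2 pop 1: in=⊥ → 0 (no change)
  #3 pop 2: in=⊥ → + (no change)
  #4 pop 3: in=− → + (no change)
  #5 pop 4: in=⊤ → ⊤ (was ⊥); enqueue []
  #6 pop 5: in=⊥ → − (no change)
  #7 pop 6: in=⊥ → 0 (no change)
  #8 pop 7: in=+ → + (was ⊥); enqueue [5]
  #9 pop 5: in=+ → − (no change)

Fixpoint:
  val[0] = −
  val[1] = 0
  val[2] = +
  val[3] = +
  val[4] = ⊤
  val[5] = −
  val[6] = 0
  val[7] = +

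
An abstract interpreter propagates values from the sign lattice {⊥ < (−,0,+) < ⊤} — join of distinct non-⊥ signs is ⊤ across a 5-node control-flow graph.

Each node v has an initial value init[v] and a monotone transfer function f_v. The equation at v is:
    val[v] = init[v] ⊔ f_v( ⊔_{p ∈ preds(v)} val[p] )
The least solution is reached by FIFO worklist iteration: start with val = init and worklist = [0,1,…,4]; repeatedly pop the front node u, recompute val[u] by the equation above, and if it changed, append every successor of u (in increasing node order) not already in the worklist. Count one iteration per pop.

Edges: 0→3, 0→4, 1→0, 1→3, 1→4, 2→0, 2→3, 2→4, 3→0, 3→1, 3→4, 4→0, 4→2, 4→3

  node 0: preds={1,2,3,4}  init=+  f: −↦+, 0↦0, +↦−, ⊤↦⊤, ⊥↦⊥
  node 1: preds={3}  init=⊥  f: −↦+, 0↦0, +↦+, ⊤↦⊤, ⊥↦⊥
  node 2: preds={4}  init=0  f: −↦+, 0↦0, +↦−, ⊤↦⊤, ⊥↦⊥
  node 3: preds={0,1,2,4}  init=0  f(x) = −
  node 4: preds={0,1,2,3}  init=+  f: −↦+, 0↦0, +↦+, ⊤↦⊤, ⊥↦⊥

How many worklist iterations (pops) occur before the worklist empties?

11

Worklist (11 pops):
  #1 pop 0: in=⊤ → ⊤ (was +); enqueue []
  #2 pop 1: in=0 → 0 (was ⊥); enqueue [0]
  #3 pop 2: in=+ → ⊤ (was 0); enqueue []
  #4 pop 3: in=⊤ → ⊤ (was 0); enqueue [1]
  #5 pop 4: in=⊤ → ⊤ (was +); enqueue [2,3]
  #6 pop 0: in=⊤ → ⊤ (no change)
  #7 pop 1: in=⊤ → ⊤ (was 0); enqueue [0,4]
  #8 pop 2: in=⊤ → ⊤ (no change)
  #9 pop 3: in=⊤ → ⊤ (no change)
  #10 pop 0: in=⊤ → ⊤ (no change)
  #11 pop 4: in=⊤ → ⊤ (no change)

Fixpoint:
  val[0] = ⊤
  val[1] = ⊤
  val[2] = ⊤
  val[3] = ⊤
  val[4] = ⊤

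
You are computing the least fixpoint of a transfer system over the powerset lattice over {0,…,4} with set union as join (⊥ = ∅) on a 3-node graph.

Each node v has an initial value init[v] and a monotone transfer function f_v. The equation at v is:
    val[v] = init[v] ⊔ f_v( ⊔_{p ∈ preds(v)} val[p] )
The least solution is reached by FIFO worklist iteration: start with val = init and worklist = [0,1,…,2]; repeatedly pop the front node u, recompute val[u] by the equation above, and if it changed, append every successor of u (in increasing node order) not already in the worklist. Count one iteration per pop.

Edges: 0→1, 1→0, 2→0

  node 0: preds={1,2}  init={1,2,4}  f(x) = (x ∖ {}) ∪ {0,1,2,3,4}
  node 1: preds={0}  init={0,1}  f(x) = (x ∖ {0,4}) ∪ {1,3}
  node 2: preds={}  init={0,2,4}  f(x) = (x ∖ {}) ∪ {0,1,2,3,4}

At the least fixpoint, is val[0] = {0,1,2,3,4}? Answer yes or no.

yes

Worklist (4 pops):
  #1 pop 0: in={0,1,2,4} → {0,1,2,3,4} (was {1,2,4}); enqueue []
  #2 pop 1: in={0,1,2,3,4} → {0,1,2,3} (was {0,1}); enqueue [0]
  #3 pop 2: in={} → {0,1,2,3,4} (was {0,2,4}); enqueue []
  #4 pop 0: in={0,1,2,3,4} → {0,1,2,3,4} (no change)

Fixpoint:
  val[0] = {0,1,2,3,4}
  val[1] = {0,1,2,3}
  val[2] = {0,1,2,3,4}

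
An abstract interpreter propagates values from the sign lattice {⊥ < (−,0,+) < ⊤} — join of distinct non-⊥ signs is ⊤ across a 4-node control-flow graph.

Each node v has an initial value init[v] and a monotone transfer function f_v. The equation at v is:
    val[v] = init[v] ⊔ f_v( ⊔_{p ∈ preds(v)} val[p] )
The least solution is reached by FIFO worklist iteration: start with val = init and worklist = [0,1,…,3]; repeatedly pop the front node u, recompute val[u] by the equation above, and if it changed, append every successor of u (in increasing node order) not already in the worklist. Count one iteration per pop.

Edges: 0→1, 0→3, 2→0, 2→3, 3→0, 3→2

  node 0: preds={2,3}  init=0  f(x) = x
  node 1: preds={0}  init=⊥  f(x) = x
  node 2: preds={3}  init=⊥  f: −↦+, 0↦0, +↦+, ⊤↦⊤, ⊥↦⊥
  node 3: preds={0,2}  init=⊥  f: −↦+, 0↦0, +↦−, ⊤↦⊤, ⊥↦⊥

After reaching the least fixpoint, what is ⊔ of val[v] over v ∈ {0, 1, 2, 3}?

Iteration log — 8 steps:
  step 1. node 0  ⊔preds=⊥  new=0  stable
  step 2. node 1  ⊔preds=0  new=0  old=⊥  +wl: 
  step 3. node 2  ⊔preds=⊥  new=⊥  stable
  step 4. node 3  ⊔preds=0  new=0  old=⊥  +wl: 0,2
  step 5. node 0  ⊔preds=0  new=0  stable
  step 6. node 2  ⊔preds=0  new=0  old=⊥  +wl: 0,3
  step 7. node 0  ⊔preds=0  new=0  stable
  step 8. node 3  ⊔preds=0  new=0  stable

Least fixpoint reached:
  node 0: 0
  node 1: 0
  node 2: 0
  node 3: 0

0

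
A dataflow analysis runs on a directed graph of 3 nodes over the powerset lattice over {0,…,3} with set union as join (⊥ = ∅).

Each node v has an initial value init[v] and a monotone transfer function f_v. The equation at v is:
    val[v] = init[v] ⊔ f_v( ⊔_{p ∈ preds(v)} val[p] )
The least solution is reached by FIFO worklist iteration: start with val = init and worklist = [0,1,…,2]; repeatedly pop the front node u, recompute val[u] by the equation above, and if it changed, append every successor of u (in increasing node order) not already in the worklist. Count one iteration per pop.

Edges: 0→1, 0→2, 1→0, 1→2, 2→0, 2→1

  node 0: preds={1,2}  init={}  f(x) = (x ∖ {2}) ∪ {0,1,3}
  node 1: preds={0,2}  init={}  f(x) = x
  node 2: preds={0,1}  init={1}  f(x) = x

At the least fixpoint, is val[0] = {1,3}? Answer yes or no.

Worklist (5 pops):
  #1 pop 0: in={1} → {0,1,3} (was {}); enqueue []
  #2 pop 1: in={0,1,3} → {0,1,3} (was {}); enqueue [0]
  #3 pop 2: in={0,1,3} → {0,1,3} (was {1}); enqueue [1]
  #4 pop 0: in={0,1,3} → {0,1,3} (no change)
  #5 pop 1: in={0,1,3} → {0,1,3} (no change)

Fixpoint:
  val[0] = {0,1,3}
  val[1] = {0,1,3}
  val[2] = {0,1,3}

no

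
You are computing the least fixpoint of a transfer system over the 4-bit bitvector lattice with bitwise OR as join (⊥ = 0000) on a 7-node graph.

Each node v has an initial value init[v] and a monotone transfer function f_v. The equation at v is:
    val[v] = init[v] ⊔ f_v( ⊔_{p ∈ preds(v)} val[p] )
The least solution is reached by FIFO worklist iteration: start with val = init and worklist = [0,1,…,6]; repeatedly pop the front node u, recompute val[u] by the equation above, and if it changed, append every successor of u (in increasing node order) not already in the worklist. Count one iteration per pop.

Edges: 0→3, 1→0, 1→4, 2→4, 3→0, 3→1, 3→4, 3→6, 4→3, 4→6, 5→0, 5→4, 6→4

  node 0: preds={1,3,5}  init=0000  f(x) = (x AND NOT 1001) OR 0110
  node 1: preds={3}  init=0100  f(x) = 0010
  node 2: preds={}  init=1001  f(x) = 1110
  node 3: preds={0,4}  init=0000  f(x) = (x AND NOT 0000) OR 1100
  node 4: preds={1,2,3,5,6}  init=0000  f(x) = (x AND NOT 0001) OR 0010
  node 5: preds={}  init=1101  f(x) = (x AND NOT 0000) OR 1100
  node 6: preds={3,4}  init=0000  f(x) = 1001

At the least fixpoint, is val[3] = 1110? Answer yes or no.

yes

Trace (11 dequeues):
  [1] u=0 | in 1101 | out 0110 | prev 0000 | push {}
  [2] u=1 | in 0000 | out 0110 | prev 0100 | push {0}
  [3] u=2 | in 0000 | out 1111 | prev 1001 | push {}
  [4] u=3 | in 0110 | out 1110 | prev 0000 | push {1}
  [5] u=4 | in 1111 | out 1110 | prev 0000 | push {3}
  [6] u=5 | in 0000 | out 1101 | ==
  [7] u=6 | in 1110 | out 1001 | prev 0000 | push {4}
  [8] u=0 | in 1111 | out 0110 | ==
  [9] u=1 | in 1110 | out 0110 | ==
  [10] u=3 | in 1110 | out 1110 | ==
  [11] u=4 | in 1111 | out 1110 | ==

Converged values:
  [0] 0110
  [1] 0110
  [2] 1111
  [3] 1110
  [4] 1110
  [5] 1101
  [6] 1001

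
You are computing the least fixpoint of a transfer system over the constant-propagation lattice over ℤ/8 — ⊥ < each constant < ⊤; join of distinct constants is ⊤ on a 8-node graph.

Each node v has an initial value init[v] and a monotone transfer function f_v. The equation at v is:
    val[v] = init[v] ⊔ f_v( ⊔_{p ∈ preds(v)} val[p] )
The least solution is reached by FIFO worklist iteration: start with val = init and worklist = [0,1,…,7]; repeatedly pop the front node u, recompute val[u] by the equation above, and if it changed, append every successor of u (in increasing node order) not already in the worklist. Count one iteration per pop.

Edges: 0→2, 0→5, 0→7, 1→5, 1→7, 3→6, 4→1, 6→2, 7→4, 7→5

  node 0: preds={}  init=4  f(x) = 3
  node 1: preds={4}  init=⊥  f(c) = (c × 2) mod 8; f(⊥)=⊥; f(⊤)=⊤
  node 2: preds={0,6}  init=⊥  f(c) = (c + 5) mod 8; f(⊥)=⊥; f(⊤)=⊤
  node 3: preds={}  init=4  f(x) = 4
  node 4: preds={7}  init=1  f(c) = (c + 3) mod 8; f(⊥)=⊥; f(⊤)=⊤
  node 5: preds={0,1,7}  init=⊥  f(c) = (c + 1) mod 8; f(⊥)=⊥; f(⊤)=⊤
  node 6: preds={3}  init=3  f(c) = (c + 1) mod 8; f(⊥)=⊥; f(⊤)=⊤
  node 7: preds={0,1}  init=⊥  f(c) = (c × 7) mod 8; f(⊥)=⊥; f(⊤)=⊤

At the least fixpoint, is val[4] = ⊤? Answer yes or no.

Trace (14 dequeues):
  [1] u=0 | in ⊥ | out ⊤ | prev 4 | push {}
  [2] u=1 | in 1 | out 2 | prev ⊥ | push {}
  [3] u=2 | in ⊤ | out ⊤ | prev ⊥ | push {}
  [4] u=3 | in ⊥ | out 4 | ==
  [5] u=4 | in ⊥ | out 1 | ==
  [6] u=5 | in ⊤ | out ⊤ | prev ⊥ | push {}
  [7] u=6 | in 4 | out ⊤ | prev 3 | push {2}
  [8] u=7 | in ⊤ | out ⊤ | prev ⊥ | push {4,5}
  [9] u=2 | in ⊤ | out ⊤ | ==
  [10] u=4 | in ⊤ | out ⊤ | prev 1 | push {1}
  [11] u=5 | in ⊤ | out ⊤ | ==
  [12] u=1 | in ⊤ | out ⊤ | prev 2 | push {5,7}
  [13] u=5 | in ⊤ | out ⊤ | ==
  [14] u=7 | in ⊤ | out ⊤ | ==

Converged values:
  [0] ⊤
  [1] ⊤
  [2] ⊤
  [3] 4
  [4] ⊤
  [5] ⊤
  [6] ⊤
  [7] ⊤

yes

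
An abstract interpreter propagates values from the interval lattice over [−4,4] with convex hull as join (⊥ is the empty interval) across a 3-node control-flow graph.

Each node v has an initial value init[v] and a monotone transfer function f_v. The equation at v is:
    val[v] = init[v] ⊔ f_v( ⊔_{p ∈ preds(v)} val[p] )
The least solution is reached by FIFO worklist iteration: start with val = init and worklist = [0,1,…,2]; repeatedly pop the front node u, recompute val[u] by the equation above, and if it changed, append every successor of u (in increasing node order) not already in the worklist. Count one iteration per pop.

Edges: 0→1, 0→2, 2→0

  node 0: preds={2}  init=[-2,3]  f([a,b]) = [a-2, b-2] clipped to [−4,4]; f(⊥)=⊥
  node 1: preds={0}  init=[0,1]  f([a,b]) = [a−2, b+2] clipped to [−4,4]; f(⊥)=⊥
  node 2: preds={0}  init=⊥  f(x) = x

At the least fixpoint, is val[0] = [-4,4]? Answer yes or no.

no

Iteration log — 7 steps:
  step 1. node 0  ⊔preds=⊥  new=[-2,3]  stable
  step 2. node 1  ⊔preds=[-2,3]  new=[-4,4]  old=[0,1]  +wl: 
  step 3. node 2  ⊔preds=[-2,3]  new=[-2,3]  old=⊥  +wl: 0
  step 4. node 0  ⊔preds=[-2,3]  new=[-4,3]  old=[-2,3]  +wl: 1,2
  step 5. node 1  ⊔preds=[-4,3]  new=[-4,4]  stable
  step 6. node 2  ⊔preds=[-4,3]  new=[-4,3]  old=[-2,3]  +wl: 0
  step 7. node 0  ⊔preds=[-4,3]  new=[-4,3]  stable

Least fixpoint reached:
  node 0: [-4,3]
  node 1: [-4,4]
  node 2: [-4,3]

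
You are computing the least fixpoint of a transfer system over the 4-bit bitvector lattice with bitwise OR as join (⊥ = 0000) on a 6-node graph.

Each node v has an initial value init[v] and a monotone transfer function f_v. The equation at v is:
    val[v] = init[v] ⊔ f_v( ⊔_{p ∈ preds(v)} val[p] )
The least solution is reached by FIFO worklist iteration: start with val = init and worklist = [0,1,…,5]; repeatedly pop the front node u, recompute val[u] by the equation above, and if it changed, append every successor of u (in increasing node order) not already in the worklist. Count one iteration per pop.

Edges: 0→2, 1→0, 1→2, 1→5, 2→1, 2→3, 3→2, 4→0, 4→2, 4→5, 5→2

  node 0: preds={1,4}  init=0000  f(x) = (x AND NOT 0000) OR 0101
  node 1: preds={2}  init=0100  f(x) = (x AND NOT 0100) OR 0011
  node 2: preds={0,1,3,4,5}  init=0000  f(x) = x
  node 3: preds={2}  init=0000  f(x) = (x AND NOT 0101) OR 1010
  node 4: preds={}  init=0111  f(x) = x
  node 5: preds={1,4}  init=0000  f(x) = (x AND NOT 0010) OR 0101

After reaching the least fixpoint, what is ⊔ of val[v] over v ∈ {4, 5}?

1111

Trace (15 dequeues):
  [1] u=0 | in 0111 | out 0111 | prev 0000 | push {}
  [2] u=1 | in 0000 | out 0111 | prev 0100 | push {0}
  [3] u=2 | in 0111 | out 0111 | prev 0000 | push {1}
  [4] u=3 | in 0111 | out 1010 | prev 0000 | push {2}
  [5] u=4 | in 0000 | out 0111 | ==
  [6] u=5 | in 0111 | out 0101 | prev 0000 | push {}
  [7] u=0 | in 0111 | out 0111 | ==
  [8] u=1 | in 0111 | out 0111 | ==
  [9] u=2 | in 1111 | out 1111 | prev 0111 | push {1,3}
  [10] u=1 | in 1111 | out 1111 | prev 0111 | push {0,2,5}
  [11] u=3 | in 1111 | out 1010 | ==
  [12] u=0 | in 1111 | out 1111 | prev 0111 | push {}
  [13] u=2 | in 1111 | out 1111 | ==
  [14] u=5 | in 1111 | out 1101 | prev 0101 | push {2}
  [15] u=2 | in 1111 | out 1111 | ==

Converged values:
  [0] 1111
  [1] 1111
  [2] 1111
  [3] 1010
  [4] 0111
  [5] 1101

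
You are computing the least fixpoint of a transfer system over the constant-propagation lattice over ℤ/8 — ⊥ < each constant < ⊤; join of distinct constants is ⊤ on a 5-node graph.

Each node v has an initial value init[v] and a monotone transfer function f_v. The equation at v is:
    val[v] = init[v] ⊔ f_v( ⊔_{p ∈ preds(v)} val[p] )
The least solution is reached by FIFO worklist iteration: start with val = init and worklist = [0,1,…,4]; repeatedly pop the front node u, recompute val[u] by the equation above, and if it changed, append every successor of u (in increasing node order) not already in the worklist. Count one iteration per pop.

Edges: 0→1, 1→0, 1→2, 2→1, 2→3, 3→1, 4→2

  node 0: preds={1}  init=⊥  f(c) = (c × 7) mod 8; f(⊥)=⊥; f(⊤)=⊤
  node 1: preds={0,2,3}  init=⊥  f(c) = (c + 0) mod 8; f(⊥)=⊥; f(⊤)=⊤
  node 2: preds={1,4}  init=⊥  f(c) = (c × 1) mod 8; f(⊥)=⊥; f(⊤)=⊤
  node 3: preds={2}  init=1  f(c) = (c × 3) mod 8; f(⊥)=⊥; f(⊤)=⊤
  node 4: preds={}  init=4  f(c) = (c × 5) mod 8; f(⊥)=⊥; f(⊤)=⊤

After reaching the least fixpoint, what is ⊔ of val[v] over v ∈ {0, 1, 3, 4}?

⊤

Trace (10 dequeues):
  [1] u=0 | in ⊥ | out ⊥ | ==
  [2] u=1 | in 1 | out 1 | prev ⊥ | push {0}
  [3] u=2 | in ⊤ | out ⊤ | prev ⊥ | push {1}
  [4] u=3 | in ⊤ | out ⊤ | prev 1 | push {}
  [5] u=4 | in ⊥ | out 4 | ==
  [6] u=0 | in 1 | out 7 | prev ⊥ | push {}
  [7] u=1 | in ⊤ | out ⊤ | prev 1 | push {0,2}
  [8] u=0 | in ⊤ | out ⊤ | prev 7 | push {1}
  [9] u=2 | in ⊤ | out ⊤ | ==
  [10] u=1 | in ⊤ | out ⊤ | ==

Converged values:
  [0] ⊤
  [1] ⊤
  [2] ⊤
  [3] ⊤
  [4] 4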